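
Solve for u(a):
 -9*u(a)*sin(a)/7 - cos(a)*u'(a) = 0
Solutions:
 u(a) = C1*cos(a)^(9/7)


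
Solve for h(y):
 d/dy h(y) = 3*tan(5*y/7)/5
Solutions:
 h(y) = C1 - 21*log(cos(5*y/7))/25


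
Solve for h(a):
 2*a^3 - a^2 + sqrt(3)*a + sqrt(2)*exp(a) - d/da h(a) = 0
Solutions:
 h(a) = C1 + a^4/2 - a^3/3 + sqrt(3)*a^2/2 + sqrt(2)*exp(a)


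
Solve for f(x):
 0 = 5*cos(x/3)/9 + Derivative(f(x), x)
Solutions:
 f(x) = C1 - 5*sin(x/3)/3


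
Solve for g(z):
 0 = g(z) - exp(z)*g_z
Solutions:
 g(z) = C1*exp(-exp(-z))


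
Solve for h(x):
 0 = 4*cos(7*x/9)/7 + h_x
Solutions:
 h(x) = C1 - 36*sin(7*x/9)/49


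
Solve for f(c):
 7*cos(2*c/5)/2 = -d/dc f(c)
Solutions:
 f(c) = C1 - 35*sin(2*c/5)/4


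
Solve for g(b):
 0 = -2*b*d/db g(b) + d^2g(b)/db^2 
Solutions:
 g(b) = C1 + C2*erfi(b)


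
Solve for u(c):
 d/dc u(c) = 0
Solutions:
 u(c) = C1


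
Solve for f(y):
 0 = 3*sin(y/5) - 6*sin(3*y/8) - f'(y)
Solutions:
 f(y) = C1 - 15*cos(y/5) + 16*cos(3*y/8)


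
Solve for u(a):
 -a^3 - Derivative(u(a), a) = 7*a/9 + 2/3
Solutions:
 u(a) = C1 - a^4/4 - 7*a^2/18 - 2*a/3


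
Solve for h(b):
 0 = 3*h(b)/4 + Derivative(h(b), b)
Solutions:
 h(b) = C1*exp(-3*b/4)


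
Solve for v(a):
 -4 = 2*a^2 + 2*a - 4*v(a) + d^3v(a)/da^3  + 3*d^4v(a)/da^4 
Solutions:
 v(a) = C1*exp(a*(-24 - 10*2^(2/3)/(167/27 + sqrt(41))^(1/3) + 9*2^(1/3)*(167/27 + sqrt(41))^(1/3))/54)*sin(sqrt(3)*a*(20/(334/27 + 2*sqrt(41))^(1/3) + 9*(334/27 + 2*sqrt(41))^(1/3))/54) + C2*exp(a*(-24 - 10*2^(2/3)/(167/27 + sqrt(41))^(1/3) + 9*2^(1/3)*(167/27 + sqrt(41))^(1/3))/54)*cos(sqrt(3)*a*(20/(334/27 + 2*sqrt(41))^(1/3) + 9*(334/27 + 2*sqrt(41))^(1/3))/54) + C3*exp(a) + C4*exp(a*(-9*2^(1/3)*(167/27 + sqrt(41))^(1/3) - 12 + 10*2^(2/3)/(167/27 + sqrt(41))^(1/3))/27) + a^2/2 + a/2 + 1


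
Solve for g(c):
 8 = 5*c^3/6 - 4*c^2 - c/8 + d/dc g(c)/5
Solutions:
 g(c) = C1 - 25*c^4/24 + 20*c^3/3 + 5*c^2/16 + 40*c


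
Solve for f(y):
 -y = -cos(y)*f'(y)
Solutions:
 f(y) = C1 + Integral(y/cos(y), y)


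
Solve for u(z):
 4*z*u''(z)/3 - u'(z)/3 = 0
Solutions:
 u(z) = C1 + C2*z^(5/4)


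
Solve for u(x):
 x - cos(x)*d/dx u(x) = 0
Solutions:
 u(x) = C1 + Integral(x/cos(x), x)


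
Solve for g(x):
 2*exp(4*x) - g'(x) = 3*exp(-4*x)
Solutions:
 g(x) = C1 + exp(4*x)/2 + 3*exp(-4*x)/4


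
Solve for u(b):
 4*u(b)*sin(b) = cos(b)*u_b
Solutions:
 u(b) = C1/cos(b)^4


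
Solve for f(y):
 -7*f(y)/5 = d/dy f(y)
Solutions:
 f(y) = C1*exp(-7*y/5)


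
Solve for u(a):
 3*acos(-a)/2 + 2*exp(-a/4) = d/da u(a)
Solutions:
 u(a) = C1 + 3*a*acos(-a)/2 + 3*sqrt(1 - a^2)/2 - 8*exp(-a/4)


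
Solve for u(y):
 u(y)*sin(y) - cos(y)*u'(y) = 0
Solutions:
 u(y) = C1/cos(y)


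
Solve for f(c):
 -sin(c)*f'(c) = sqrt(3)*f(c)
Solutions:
 f(c) = C1*(cos(c) + 1)^(sqrt(3)/2)/(cos(c) - 1)^(sqrt(3)/2)


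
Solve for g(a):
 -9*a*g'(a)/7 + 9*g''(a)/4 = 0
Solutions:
 g(a) = C1 + C2*erfi(sqrt(14)*a/7)


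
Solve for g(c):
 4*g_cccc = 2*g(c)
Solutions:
 g(c) = C1*exp(-2^(3/4)*c/2) + C2*exp(2^(3/4)*c/2) + C3*sin(2^(3/4)*c/2) + C4*cos(2^(3/4)*c/2)


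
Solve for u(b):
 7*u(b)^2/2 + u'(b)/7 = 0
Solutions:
 u(b) = 2/(C1 + 49*b)


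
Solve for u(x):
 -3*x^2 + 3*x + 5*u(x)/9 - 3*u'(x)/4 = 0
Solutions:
 u(x) = C1*exp(20*x/27) + 27*x^2/5 + 459*x/50 + 12393/1000


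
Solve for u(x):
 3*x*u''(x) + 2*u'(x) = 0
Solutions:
 u(x) = C1 + C2*x^(1/3)


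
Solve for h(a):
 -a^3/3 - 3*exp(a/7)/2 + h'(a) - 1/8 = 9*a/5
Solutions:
 h(a) = C1 + a^4/12 + 9*a^2/10 + a/8 + 21*exp(a/7)/2


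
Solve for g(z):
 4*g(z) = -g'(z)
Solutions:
 g(z) = C1*exp(-4*z)


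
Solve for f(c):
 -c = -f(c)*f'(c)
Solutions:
 f(c) = -sqrt(C1 + c^2)
 f(c) = sqrt(C1 + c^2)


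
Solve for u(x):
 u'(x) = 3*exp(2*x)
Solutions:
 u(x) = C1 + 3*exp(2*x)/2


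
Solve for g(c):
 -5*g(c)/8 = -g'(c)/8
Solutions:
 g(c) = C1*exp(5*c)


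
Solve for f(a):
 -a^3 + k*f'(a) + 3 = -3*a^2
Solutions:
 f(a) = C1 + a^4/(4*k) - a^3/k - 3*a/k


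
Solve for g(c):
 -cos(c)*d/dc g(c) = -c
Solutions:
 g(c) = C1 + Integral(c/cos(c), c)


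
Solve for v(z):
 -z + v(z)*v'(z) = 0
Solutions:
 v(z) = -sqrt(C1 + z^2)
 v(z) = sqrt(C1 + z^2)


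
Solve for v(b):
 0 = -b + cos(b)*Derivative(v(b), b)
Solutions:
 v(b) = C1 + Integral(b/cos(b), b)


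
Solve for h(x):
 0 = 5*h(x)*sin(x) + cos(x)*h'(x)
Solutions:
 h(x) = C1*cos(x)^5


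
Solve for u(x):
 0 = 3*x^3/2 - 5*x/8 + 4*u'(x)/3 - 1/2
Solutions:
 u(x) = C1 - 9*x^4/32 + 15*x^2/64 + 3*x/8


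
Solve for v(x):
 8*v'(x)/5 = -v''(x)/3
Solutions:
 v(x) = C1 + C2*exp(-24*x/5)


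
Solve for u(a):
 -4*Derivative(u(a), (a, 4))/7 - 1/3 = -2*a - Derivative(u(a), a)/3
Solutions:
 u(a) = C1 + C4*exp(126^(1/3)*a/6) - 3*a^2 + a + (C2*sin(14^(1/3)*3^(1/6)*a/4) + C3*cos(14^(1/3)*3^(1/6)*a/4))*exp(-126^(1/3)*a/12)


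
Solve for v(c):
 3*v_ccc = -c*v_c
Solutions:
 v(c) = C1 + Integral(C2*airyai(-3^(2/3)*c/3) + C3*airybi(-3^(2/3)*c/3), c)


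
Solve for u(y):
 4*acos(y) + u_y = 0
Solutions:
 u(y) = C1 - 4*y*acos(y) + 4*sqrt(1 - y^2)


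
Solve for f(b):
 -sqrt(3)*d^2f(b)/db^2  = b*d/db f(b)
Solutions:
 f(b) = C1 + C2*erf(sqrt(2)*3^(3/4)*b/6)


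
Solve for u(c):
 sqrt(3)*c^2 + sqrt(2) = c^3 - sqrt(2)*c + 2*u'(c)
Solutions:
 u(c) = C1 - c^4/8 + sqrt(3)*c^3/6 + sqrt(2)*c^2/4 + sqrt(2)*c/2


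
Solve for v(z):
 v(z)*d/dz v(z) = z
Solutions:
 v(z) = -sqrt(C1 + z^2)
 v(z) = sqrt(C1 + z^2)


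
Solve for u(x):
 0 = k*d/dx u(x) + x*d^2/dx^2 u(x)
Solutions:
 u(x) = C1 + x^(1 - re(k))*(C2*sin(log(x)*Abs(im(k))) + C3*cos(log(x)*im(k)))


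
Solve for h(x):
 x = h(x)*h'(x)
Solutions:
 h(x) = -sqrt(C1 + x^2)
 h(x) = sqrt(C1 + x^2)


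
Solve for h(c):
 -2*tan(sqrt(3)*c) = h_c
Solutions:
 h(c) = C1 + 2*sqrt(3)*log(cos(sqrt(3)*c))/3


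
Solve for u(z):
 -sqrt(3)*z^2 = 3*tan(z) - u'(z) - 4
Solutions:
 u(z) = C1 + sqrt(3)*z^3/3 - 4*z - 3*log(cos(z))


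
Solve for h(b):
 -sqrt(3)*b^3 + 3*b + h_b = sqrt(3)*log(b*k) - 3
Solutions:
 h(b) = C1 + sqrt(3)*b^4/4 - 3*b^2/2 + sqrt(3)*b*log(b*k) + b*(-3 - sqrt(3))


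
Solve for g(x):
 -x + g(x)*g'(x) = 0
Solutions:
 g(x) = -sqrt(C1 + x^2)
 g(x) = sqrt(C1 + x^2)


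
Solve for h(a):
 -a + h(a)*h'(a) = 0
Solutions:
 h(a) = -sqrt(C1 + a^2)
 h(a) = sqrt(C1 + a^2)


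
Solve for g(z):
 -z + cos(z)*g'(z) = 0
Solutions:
 g(z) = C1 + Integral(z/cos(z), z)


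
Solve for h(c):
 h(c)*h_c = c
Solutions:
 h(c) = -sqrt(C1 + c^2)
 h(c) = sqrt(C1 + c^2)


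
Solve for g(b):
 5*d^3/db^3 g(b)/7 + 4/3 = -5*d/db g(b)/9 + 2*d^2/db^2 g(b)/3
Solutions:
 g(b) = C1 - 12*b/5 + (C2*sin(sqrt(14)*b/5) + C3*cos(sqrt(14)*b/5))*exp(7*b/15)


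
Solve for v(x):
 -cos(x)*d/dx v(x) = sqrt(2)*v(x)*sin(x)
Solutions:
 v(x) = C1*cos(x)^(sqrt(2))


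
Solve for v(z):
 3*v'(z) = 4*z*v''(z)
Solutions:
 v(z) = C1 + C2*z^(7/4)


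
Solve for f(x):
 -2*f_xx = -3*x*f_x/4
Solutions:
 f(x) = C1 + C2*erfi(sqrt(3)*x/4)


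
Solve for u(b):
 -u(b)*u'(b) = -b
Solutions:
 u(b) = -sqrt(C1 + b^2)
 u(b) = sqrt(C1 + b^2)


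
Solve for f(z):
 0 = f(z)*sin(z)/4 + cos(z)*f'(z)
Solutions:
 f(z) = C1*cos(z)^(1/4)


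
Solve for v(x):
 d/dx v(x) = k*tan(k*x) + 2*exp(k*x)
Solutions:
 v(x) = C1 + k*Piecewise((-log(cos(k*x))/k, Ne(k, 0)), (0, True)) + 2*Piecewise((exp(k*x)/k, Ne(k, 0)), (x, True))


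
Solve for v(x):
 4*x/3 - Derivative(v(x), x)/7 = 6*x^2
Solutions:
 v(x) = C1 - 14*x^3 + 14*x^2/3


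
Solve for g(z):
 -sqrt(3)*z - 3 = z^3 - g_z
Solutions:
 g(z) = C1 + z^4/4 + sqrt(3)*z^2/2 + 3*z


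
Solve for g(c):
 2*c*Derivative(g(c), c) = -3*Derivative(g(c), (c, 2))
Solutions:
 g(c) = C1 + C2*erf(sqrt(3)*c/3)


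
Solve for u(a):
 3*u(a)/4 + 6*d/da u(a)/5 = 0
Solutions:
 u(a) = C1*exp(-5*a/8)


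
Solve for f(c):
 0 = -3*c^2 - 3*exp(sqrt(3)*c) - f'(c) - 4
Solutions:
 f(c) = C1 - c^3 - 4*c - sqrt(3)*exp(sqrt(3)*c)


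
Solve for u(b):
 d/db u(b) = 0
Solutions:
 u(b) = C1


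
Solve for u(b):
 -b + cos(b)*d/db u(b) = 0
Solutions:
 u(b) = C1 + Integral(b/cos(b), b)


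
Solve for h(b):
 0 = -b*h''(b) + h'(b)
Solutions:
 h(b) = C1 + C2*b^2


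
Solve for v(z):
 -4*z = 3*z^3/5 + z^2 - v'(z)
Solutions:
 v(z) = C1 + 3*z^4/20 + z^3/3 + 2*z^2


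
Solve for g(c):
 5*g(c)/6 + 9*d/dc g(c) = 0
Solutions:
 g(c) = C1*exp(-5*c/54)


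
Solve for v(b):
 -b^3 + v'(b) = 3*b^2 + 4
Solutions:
 v(b) = C1 + b^4/4 + b^3 + 4*b


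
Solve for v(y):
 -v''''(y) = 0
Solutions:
 v(y) = C1 + C2*y + C3*y^2 + C4*y^3


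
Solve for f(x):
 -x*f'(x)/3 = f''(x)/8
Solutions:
 f(x) = C1 + C2*erf(2*sqrt(3)*x/3)


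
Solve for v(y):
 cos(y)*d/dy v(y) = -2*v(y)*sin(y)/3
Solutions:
 v(y) = C1*cos(y)^(2/3)


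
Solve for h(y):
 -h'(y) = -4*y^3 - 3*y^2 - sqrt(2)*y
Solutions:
 h(y) = C1 + y^4 + y^3 + sqrt(2)*y^2/2


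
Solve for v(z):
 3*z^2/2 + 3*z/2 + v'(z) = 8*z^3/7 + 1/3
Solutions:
 v(z) = C1 + 2*z^4/7 - z^3/2 - 3*z^2/4 + z/3


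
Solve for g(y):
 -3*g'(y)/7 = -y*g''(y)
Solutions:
 g(y) = C1 + C2*y^(10/7)


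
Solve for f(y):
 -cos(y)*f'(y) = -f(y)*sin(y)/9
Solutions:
 f(y) = C1/cos(y)^(1/9)


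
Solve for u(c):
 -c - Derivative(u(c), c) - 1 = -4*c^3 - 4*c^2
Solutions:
 u(c) = C1 + c^4 + 4*c^3/3 - c^2/2 - c


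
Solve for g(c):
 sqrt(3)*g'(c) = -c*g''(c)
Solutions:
 g(c) = C1 + C2*c^(1 - sqrt(3))


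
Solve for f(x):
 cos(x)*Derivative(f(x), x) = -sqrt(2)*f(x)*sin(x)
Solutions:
 f(x) = C1*cos(x)^(sqrt(2))


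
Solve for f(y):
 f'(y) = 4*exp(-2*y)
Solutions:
 f(y) = C1 - 2*exp(-2*y)


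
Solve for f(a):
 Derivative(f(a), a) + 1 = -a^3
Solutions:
 f(a) = C1 - a^4/4 - a


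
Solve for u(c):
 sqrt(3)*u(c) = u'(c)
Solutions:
 u(c) = C1*exp(sqrt(3)*c)


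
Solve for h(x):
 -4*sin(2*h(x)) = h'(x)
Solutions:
 h(x) = pi - acos((-C1 - exp(16*x))/(C1 - exp(16*x)))/2
 h(x) = acos((-C1 - exp(16*x))/(C1 - exp(16*x)))/2


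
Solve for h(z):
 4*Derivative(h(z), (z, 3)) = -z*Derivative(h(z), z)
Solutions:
 h(z) = C1 + Integral(C2*airyai(-2^(1/3)*z/2) + C3*airybi(-2^(1/3)*z/2), z)


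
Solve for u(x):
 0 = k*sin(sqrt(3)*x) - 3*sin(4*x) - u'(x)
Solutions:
 u(x) = C1 - sqrt(3)*k*cos(sqrt(3)*x)/3 + 3*cos(4*x)/4


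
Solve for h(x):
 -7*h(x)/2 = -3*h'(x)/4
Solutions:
 h(x) = C1*exp(14*x/3)


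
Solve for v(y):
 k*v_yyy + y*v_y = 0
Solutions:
 v(y) = C1 + Integral(C2*airyai(y*(-1/k)^(1/3)) + C3*airybi(y*(-1/k)^(1/3)), y)


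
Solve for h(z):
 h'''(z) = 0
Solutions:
 h(z) = C1 + C2*z + C3*z^2


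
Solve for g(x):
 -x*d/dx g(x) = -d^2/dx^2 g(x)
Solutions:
 g(x) = C1 + C2*erfi(sqrt(2)*x/2)


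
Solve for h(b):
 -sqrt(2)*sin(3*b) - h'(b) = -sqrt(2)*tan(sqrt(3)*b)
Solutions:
 h(b) = C1 - sqrt(6)*log(cos(sqrt(3)*b))/3 + sqrt(2)*cos(3*b)/3


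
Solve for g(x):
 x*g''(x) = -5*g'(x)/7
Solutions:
 g(x) = C1 + C2*x^(2/7)


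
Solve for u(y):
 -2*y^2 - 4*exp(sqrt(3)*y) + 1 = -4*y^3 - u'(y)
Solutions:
 u(y) = C1 - y^4 + 2*y^3/3 - y + 4*sqrt(3)*exp(sqrt(3)*y)/3


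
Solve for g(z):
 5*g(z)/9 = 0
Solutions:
 g(z) = 0


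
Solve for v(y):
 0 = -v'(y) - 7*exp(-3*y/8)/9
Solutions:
 v(y) = C1 + 56*exp(-3*y/8)/27


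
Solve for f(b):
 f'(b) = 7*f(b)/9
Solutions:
 f(b) = C1*exp(7*b/9)


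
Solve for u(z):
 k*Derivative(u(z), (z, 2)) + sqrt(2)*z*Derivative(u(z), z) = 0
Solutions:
 u(z) = C1 + C2*sqrt(k)*erf(2^(3/4)*z*sqrt(1/k)/2)


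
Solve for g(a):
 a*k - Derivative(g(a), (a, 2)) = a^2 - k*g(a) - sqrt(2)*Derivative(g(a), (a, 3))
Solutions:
 g(a) = C1*exp(a*(sqrt(2)*(27*k + sqrt((27*k - 1)^2 - 1) - 1)^(1/3) - sqrt(6)*I*(27*k + sqrt((27*k - 1)^2 - 1) - 1)^(1/3) + 2*sqrt(2) - 8/((-sqrt(2) + sqrt(6)*I)*(27*k + sqrt((27*k - 1)^2 - 1) - 1)^(1/3)))/12) + C2*exp(a*(sqrt(2)*(27*k + sqrt((27*k - 1)^2 - 1) - 1)^(1/3) + sqrt(6)*I*(27*k + sqrt((27*k - 1)^2 - 1) - 1)^(1/3) + 2*sqrt(2) + 8/((sqrt(2) + sqrt(6)*I)*(27*k + sqrt((27*k - 1)^2 - 1) - 1)^(1/3)))/12) + C3*exp(sqrt(2)*a*(-(27*k + sqrt((27*k - 1)^2 - 1) - 1)^(1/3) + 1 - 1/(27*k + sqrt((27*k - 1)^2 - 1) - 1)^(1/3))/6) + a^2/k - a + 2/k^2


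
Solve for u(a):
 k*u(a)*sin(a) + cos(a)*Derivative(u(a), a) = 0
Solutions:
 u(a) = C1*exp(k*log(cos(a)))


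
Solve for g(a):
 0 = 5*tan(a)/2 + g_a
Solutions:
 g(a) = C1 + 5*log(cos(a))/2


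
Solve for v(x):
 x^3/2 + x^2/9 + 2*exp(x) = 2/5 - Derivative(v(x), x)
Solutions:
 v(x) = C1 - x^4/8 - x^3/27 + 2*x/5 - 2*exp(x)


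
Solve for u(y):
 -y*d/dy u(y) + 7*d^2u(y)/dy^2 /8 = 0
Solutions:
 u(y) = C1 + C2*erfi(2*sqrt(7)*y/7)


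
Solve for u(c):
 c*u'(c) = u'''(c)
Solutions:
 u(c) = C1 + Integral(C2*airyai(c) + C3*airybi(c), c)


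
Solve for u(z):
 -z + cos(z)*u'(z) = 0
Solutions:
 u(z) = C1 + Integral(z/cos(z), z)


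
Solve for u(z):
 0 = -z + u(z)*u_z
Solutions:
 u(z) = -sqrt(C1 + z^2)
 u(z) = sqrt(C1 + z^2)


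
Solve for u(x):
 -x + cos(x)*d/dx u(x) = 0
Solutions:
 u(x) = C1 + Integral(x/cos(x), x)


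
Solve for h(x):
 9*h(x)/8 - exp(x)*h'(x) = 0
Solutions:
 h(x) = C1*exp(-9*exp(-x)/8)


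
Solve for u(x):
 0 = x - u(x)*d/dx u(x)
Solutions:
 u(x) = -sqrt(C1 + x^2)
 u(x) = sqrt(C1 + x^2)


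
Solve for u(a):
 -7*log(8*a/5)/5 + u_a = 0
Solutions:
 u(a) = C1 + 7*a*log(a)/5 - 7*a*log(5)/5 - 7*a/5 + 21*a*log(2)/5


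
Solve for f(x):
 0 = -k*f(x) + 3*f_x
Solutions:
 f(x) = C1*exp(k*x/3)


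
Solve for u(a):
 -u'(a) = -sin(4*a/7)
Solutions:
 u(a) = C1 - 7*cos(4*a/7)/4


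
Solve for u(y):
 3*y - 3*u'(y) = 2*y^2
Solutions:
 u(y) = C1 - 2*y^3/9 + y^2/2


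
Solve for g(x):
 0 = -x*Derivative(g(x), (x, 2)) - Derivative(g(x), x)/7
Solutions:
 g(x) = C1 + C2*x^(6/7)


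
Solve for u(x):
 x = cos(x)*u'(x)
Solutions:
 u(x) = C1 + Integral(x/cos(x), x)


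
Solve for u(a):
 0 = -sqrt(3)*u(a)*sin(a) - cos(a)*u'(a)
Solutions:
 u(a) = C1*cos(a)^(sqrt(3))


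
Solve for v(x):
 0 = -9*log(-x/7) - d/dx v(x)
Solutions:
 v(x) = C1 - 9*x*log(-x) + 9*x*(1 + log(7))


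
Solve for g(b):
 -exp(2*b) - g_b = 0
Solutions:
 g(b) = C1 - exp(2*b)/2


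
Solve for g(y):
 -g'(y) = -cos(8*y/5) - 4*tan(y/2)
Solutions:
 g(y) = C1 - 8*log(cos(y/2)) + 5*sin(8*y/5)/8


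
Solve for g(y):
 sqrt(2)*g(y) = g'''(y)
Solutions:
 g(y) = C3*exp(2^(1/6)*y) + (C1*sin(2^(1/6)*sqrt(3)*y/2) + C2*cos(2^(1/6)*sqrt(3)*y/2))*exp(-2^(1/6)*y/2)


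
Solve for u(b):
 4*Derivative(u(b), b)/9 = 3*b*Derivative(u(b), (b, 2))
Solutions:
 u(b) = C1 + C2*b^(31/27)


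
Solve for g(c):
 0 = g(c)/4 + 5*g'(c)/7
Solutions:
 g(c) = C1*exp(-7*c/20)


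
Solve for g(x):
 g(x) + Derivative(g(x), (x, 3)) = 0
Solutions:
 g(x) = C3*exp(-x) + (C1*sin(sqrt(3)*x/2) + C2*cos(sqrt(3)*x/2))*exp(x/2)


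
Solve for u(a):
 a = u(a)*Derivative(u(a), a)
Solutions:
 u(a) = -sqrt(C1 + a^2)
 u(a) = sqrt(C1 + a^2)


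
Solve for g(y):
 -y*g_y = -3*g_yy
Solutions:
 g(y) = C1 + C2*erfi(sqrt(6)*y/6)


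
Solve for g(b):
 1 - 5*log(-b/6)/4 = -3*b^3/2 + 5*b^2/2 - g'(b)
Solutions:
 g(b) = C1 - 3*b^4/8 + 5*b^3/6 + 5*b*log(-b)/4 + b*(-9 - 5*log(6))/4


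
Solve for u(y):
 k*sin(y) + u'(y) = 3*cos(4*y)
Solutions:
 u(y) = C1 + k*cos(y) + 3*sin(4*y)/4


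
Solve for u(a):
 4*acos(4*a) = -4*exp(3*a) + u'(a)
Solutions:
 u(a) = C1 + 4*a*acos(4*a) - sqrt(1 - 16*a^2) + 4*exp(3*a)/3


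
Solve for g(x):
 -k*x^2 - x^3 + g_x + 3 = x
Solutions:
 g(x) = C1 + k*x^3/3 + x^4/4 + x^2/2 - 3*x


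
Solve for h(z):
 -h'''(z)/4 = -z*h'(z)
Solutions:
 h(z) = C1 + Integral(C2*airyai(2^(2/3)*z) + C3*airybi(2^(2/3)*z), z)


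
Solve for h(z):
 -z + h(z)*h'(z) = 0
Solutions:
 h(z) = -sqrt(C1 + z^2)
 h(z) = sqrt(C1 + z^2)


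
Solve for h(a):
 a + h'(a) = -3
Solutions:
 h(a) = C1 - a^2/2 - 3*a


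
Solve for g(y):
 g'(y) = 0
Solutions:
 g(y) = C1


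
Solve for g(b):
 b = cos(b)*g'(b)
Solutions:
 g(b) = C1 + Integral(b/cos(b), b)


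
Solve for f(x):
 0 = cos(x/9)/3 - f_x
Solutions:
 f(x) = C1 + 3*sin(x/9)


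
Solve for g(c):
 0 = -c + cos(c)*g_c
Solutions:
 g(c) = C1 + Integral(c/cos(c), c)


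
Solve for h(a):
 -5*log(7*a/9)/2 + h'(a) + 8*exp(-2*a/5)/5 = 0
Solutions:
 h(a) = C1 + 5*a*log(a)/2 + a*(-5*log(3) - 5/2 + 5*log(7)/2) + 4*exp(-2*a/5)


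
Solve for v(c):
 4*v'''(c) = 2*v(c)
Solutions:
 v(c) = C3*exp(2^(2/3)*c/2) + (C1*sin(2^(2/3)*sqrt(3)*c/4) + C2*cos(2^(2/3)*sqrt(3)*c/4))*exp(-2^(2/3)*c/4)


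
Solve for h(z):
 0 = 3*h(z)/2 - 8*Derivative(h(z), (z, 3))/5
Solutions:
 h(z) = C3*exp(15^(1/3)*2^(2/3)*z/4) + (C1*sin(2^(2/3)*3^(5/6)*5^(1/3)*z/8) + C2*cos(2^(2/3)*3^(5/6)*5^(1/3)*z/8))*exp(-15^(1/3)*2^(2/3)*z/8)


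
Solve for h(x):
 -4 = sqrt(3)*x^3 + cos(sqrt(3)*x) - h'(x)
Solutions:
 h(x) = C1 + sqrt(3)*x^4/4 + 4*x + sqrt(3)*sin(sqrt(3)*x)/3


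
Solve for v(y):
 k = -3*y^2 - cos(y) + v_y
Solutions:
 v(y) = C1 + k*y + y^3 + sin(y)


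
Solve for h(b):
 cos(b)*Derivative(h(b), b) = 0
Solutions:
 h(b) = C1


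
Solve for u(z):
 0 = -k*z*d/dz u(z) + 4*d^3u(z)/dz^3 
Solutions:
 u(z) = C1 + Integral(C2*airyai(2^(1/3)*k^(1/3)*z/2) + C3*airybi(2^(1/3)*k^(1/3)*z/2), z)


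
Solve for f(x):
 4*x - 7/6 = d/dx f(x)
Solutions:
 f(x) = C1 + 2*x^2 - 7*x/6


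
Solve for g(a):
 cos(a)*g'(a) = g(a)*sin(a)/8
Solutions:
 g(a) = C1/cos(a)^(1/8)


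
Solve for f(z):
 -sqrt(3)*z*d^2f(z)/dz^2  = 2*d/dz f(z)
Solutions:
 f(z) = C1 + C2*z^(1 - 2*sqrt(3)/3)


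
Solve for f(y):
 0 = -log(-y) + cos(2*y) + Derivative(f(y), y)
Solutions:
 f(y) = C1 + y*log(-y) - y - sin(2*y)/2


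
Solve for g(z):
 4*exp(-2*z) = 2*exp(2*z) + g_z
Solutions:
 g(z) = C1 - exp(2*z) - 2*exp(-2*z)


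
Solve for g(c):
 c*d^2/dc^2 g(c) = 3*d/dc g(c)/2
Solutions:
 g(c) = C1 + C2*c^(5/2)


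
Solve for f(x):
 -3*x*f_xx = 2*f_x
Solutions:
 f(x) = C1 + C2*x^(1/3)


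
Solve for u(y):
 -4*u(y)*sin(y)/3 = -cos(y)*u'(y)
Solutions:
 u(y) = C1/cos(y)^(4/3)


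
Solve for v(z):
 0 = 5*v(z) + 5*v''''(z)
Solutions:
 v(z) = (C1*sin(sqrt(2)*z/2) + C2*cos(sqrt(2)*z/2))*exp(-sqrt(2)*z/2) + (C3*sin(sqrt(2)*z/2) + C4*cos(sqrt(2)*z/2))*exp(sqrt(2)*z/2)


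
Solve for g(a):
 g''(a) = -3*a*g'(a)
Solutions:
 g(a) = C1 + C2*erf(sqrt(6)*a/2)


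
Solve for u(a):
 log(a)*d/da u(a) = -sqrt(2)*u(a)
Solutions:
 u(a) = C1*exp(-sqrt(2)*li(a))


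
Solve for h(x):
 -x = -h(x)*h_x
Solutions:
 h(x) = -sqrt(C1 + x^2)
 h(x) = sqrt(C1 + x^2)


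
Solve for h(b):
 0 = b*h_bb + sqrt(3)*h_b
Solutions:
 h(b) = C1 + C2*b^(1 - sqrt(3))


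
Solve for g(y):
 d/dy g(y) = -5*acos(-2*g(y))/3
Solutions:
 Integral(1/acos(-2*_y), (_y, g(y))) = C1 - 5*y/3


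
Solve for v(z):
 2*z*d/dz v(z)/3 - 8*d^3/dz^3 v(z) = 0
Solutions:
 v(z) = C1 + Integral(C2*airyai(18^(1/3)*z/6) + C3*airybi(18^(1/3)*z/6), z)


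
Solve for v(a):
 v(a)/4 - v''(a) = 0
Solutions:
 v(a) = C1*exp(-a/2) + C2*exp(a/2)


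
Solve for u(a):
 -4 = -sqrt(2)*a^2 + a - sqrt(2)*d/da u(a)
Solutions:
 u(a) = C1 - a^3/3 + sqrt(2)*a^2/4 + 2*sqrt(2)*a


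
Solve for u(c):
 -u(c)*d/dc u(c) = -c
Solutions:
 u(c) = -sqrt(C1 + c^2)
 u(c) = sqrt(C1 + c^2)


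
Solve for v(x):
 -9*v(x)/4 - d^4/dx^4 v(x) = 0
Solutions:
 v(x) = (C1*sin(sqrt(3)*x/2) + C2*cos(sqrt(3)*x/2))*exp(-sqrt(3)*x/2) + (C3*sin(sqrt(3)*x/2) + C4*cos(sqrt(3)*x/2))*exp(sqrt(3)*x/2)


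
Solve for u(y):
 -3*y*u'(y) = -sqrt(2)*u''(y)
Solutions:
 u(y) = C1 + C2*erfi(2^(1/4)*sqrt(3)*y/2)


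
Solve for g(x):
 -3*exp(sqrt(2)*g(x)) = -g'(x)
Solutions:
 g(x) = sqrt(2)*(2*log(-1/(C1 + 3*x)) - log(2))/4


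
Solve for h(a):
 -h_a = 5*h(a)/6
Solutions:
 h(a) = C1*exp(-5*a/6)


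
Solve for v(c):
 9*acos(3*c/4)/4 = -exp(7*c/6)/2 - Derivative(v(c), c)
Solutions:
 v(c) = C1 - 9*c*acos(3*c/4)/4 + 3*sqrt(16 - 9*c^2)/4 - 3*exp(7*c/6)/7


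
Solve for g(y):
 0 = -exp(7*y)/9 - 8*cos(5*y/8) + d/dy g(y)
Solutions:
 g(y) = C1 + exp(7*y)/63 + 64*sin(5*y/8)/5


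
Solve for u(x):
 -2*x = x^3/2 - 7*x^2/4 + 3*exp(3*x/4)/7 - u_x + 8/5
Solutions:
 u(x) = C1 + x^4/8 - 7*x^3/12 + x^2 + 8*x/5 + 4*exp(3*x/4)/7


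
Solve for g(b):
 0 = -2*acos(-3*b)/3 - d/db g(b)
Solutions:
 g(b) = C1 - 2*b*acos(-3*b)/3 - 2*sqrt(1 - 9*b^2)/9


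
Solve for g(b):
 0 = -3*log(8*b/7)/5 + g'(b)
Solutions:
 g(b) = C1 + 3*b*log(b)/5 - 3*b*log(7)/5 - 3*b/5 + 9*b*log(2)/5


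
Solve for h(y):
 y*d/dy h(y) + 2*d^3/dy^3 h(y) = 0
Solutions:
 h(y) = C1 + Integral(C2*airyai(-2^(2/3)*y/2) + C3*airybi(-2^(2/3)*y/2), y)


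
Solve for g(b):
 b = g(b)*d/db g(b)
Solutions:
 g(b) = -sqrt(C1 + b^2)
 g(b) = sqrt(C1 + b^2)


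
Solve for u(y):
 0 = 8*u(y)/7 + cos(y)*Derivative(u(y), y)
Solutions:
 u(y) = C1*(sin(y) - 1)^(4/7)/(sin(y) + 1)^(4/7)


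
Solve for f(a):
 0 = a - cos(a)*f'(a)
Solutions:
 f(a) = C1 + Integral(a/cos(a), a)


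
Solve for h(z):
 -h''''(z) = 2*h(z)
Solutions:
 h(z) = (C1*sin(2^(3/4)*z/2) + C2*cos(2^(3/4)*z/2))*exp(-2^(3/4)*z/2) + (C3*sin(2^(3/4)*z/2) + C4*cos(2^(3/4)*z/2))*exp(2^(3/4)*z/2)


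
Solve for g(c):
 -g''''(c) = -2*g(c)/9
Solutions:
 g(c) = C1*exp(-2^(1/4)*sqrt(3)*c/3) + C2*exp(2^(1/4)*sqrt(3)*c/3) + C3*sin(2^(1/4)*sqrt(3)*c/3) + C4*cos(2^(1/4)*sqrt(3)*c/3)


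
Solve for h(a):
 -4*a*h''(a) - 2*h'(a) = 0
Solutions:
 h(a) = C1 + C2*sqrt(a)


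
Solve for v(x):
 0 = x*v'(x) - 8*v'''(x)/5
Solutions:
 v(x) = C1 + Integral(C2*airyai(5^(1/3)*x/2) + C3*airybi(5^(1/3)*x/2), x)


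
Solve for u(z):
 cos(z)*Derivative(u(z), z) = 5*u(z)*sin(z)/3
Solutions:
 u(z) = C1/cos(z)^(5/3)


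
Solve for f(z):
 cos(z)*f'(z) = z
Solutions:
 f(z) = C1 + Integral(z/cos(z), z)


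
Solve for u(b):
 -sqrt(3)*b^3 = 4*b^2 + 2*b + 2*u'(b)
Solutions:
 u(b) = C1 - sqrt(3)*b^4/8 - 2*b^3/3 - b^2/2


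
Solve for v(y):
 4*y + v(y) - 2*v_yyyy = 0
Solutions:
 v(y) = C1*exp(-2^(3/4)*y/2) + C2*exp(2^(3/4)*y/2) + C3*sin(2^(3/4)*y/2) + C4*cos(2^(3/4)*y/2) - 4*y


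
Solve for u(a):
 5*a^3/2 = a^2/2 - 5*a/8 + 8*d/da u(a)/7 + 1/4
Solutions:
 u(a) = C1 + 35*a^4/64 - 7*a^3/48 + 35*a^2/128 - 7*a/32


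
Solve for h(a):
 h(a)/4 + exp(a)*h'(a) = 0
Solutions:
 h(a) = C1*exp(exp(-a)/4)


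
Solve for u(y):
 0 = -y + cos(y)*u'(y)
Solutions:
 u(y) = C1 + Integral(y/cos(y), y)


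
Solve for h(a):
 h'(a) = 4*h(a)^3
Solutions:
 h(a) = -sqrt(2)*sqrt(-1/(C1 + 4*a))/2
 h(a) = sqrt(2)*sqrt(-1/(C1 + 4*a))/2


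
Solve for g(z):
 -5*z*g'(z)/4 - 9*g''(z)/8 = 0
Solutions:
 g(z) = C1 + C2*erf(sqrt(5)*z/3)


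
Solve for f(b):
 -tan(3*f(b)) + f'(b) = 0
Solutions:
 f(b) = -asin(C1*exp(3*b))/3 + pi/3
 f(b) = asin(C1*exp(3*b))/3


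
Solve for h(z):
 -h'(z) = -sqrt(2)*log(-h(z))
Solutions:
 -li(-h(z)) = C1 + sqrt(2)*z


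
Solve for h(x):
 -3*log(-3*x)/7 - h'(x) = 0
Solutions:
 h(x) = C1 - 3*x*log(-x)/7 + 3*x*(1 - log(3))/7


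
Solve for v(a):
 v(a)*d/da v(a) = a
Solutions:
 v(a) = -sqrt(C1 + a^2)
 v(a) = sqrt(C1 + a^2)


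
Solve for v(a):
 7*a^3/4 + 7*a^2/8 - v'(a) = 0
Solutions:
 v(a) = C1 + 7*a^4/16 + 7*a^3/24


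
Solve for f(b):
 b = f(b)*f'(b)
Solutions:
 f(b) = -sqrt(C1 + b^2)
 f(b) = sqrt(C1 + b^2)


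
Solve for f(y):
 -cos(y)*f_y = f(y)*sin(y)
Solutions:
 f(y) = C1*cos(y)


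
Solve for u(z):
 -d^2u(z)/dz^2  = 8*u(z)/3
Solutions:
 u(z) = C1*sin(2*sqrt(6)*z/3) + C2*cos(2*sqrt(6)*z/3)


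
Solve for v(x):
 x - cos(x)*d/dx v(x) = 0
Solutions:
 v(x) = C1 + Integral(x/cos(x), x)


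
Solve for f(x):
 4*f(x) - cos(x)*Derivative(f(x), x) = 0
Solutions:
 f(x) = C1*(sin(x)^2 + 2*sin(x) + 1)/(sin(x)^2 - 2*sin(x) + 1)


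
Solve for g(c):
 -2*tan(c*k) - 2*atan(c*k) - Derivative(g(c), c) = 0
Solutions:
 g(c) = C1 - 2*Piecewise((-log(cos(c*k))/k, Ne(k, 0)), (0, True)) - 2*Piecewise((c*atan(c*k) - log(c^2*k^2 + 1)/(2*k), Ne(k, 0)), (0, True))


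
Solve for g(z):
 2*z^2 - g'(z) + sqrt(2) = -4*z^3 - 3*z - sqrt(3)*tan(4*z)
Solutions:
 g(z) = C1 + z^4 + 2*z^3/3 + 3*z^2/2 + sqrt(2)*z - sqrt(3)*log(cos(4*z))/4


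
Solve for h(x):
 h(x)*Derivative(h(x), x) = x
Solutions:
 h(x) = -sqrt(C1 + x^2)
 h(x) = sqrt(C1 + x^2)


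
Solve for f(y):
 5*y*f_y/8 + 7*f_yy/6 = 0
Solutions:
 f(y) = C1 + C2*erf(sqrt(210)*y/28)


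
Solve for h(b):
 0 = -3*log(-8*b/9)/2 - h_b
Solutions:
 h(b) = C1 - 3*b*log(-b)/2 + b*(-9*log(2)/2 + 3/2 + 3*log(3))


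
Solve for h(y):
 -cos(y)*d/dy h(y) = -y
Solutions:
 h(y) = C1 + Integral(y/cos(y), y)


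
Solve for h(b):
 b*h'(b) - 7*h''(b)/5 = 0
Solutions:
 h(b) = C1 + C2*erfi(sqrt(70)*b/14)


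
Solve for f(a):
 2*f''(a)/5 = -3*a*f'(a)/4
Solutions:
 f(a) = C1 + C2*erf(sqrt(15)*a/4)


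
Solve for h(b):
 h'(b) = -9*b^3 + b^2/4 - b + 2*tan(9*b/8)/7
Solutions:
 h(b) = C1 - 9*b^4/4 + b^3/12 - b^2/2 - 16*log(cos(9*b/8))/63


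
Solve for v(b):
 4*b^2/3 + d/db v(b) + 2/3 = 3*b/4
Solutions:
 v(b) = C1 - 4*b^3/9 + 3*b^2/8 - 2*b/3


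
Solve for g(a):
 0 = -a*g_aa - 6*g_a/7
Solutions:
 g(a) = C1 + C2*a^(1/7)


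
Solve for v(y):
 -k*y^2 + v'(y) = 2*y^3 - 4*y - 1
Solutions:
 v(y) = C1 + k*y^3/3 + y^4/2 - 2*y^2 - y


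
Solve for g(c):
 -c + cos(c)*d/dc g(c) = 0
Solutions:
 g(c) = C1 + Integral(c/cos(c), c)


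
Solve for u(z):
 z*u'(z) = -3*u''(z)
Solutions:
 u(z) = C1 + C2*erf(sqrt(6)*z/6)


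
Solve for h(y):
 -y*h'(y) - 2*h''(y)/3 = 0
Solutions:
 h(y) = C1 + C2*erf(sqrt(3)*y/2)


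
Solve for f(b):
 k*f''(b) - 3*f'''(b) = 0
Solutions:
 f(b) = C1 + C2*b + C3*exp(b*k/3)


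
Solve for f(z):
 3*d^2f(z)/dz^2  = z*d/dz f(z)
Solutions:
 f(z) = C1 + C2*erfi(sqrt(6)*z/6)


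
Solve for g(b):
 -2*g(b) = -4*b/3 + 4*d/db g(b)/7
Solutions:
 g(b) = C1*exp(-7*b/2) + 2*b/3 - 4/21


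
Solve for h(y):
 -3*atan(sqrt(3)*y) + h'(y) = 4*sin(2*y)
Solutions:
 h(y) = C1 + 3*y*atan(sqrt(3)*y) - sqrt(3)*log(3*y^2 + 1)/2 - 2*cos(2*y)


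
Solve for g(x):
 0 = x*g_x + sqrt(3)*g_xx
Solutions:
 g(x) = C1 + C2*erf(sqrt(2)*3^(3/4)*x/6)


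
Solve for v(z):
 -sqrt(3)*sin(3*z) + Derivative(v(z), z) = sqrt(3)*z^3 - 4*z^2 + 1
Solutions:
 v(z) = C1 + sqrt(3)*z^4/4 - 4*z^3/3 + z - sqrt(3)*cos(3*z)/3


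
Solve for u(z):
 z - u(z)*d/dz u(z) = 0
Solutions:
 u(z) = -sqrt(C1 + z^2)
 u(z) = sqrt(C1 + z^2)


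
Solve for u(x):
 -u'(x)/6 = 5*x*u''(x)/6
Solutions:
 u(x) = C1 + C2*x^(4/5)


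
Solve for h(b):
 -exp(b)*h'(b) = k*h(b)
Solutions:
 h(b) = C1*exp(k*exp(-b))


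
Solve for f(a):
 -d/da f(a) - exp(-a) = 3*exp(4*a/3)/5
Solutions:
 f(a) = C1 - 9*exp(4*a/3)/20 + exp(-a)


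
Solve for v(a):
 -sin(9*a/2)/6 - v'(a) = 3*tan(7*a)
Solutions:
 v(a) = C1 + 3*log(cos(7*a))/7 + cos(9*a/2)/27


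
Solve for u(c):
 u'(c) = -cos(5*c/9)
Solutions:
 u(c) = C1 - 9*sin(5*c/9)/5


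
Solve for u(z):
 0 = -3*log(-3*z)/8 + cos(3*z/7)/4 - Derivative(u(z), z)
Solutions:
 u(z) = C1 - 3*z*log(-z)/8 - 3*z*log(3)/8 + 3*z/8 + 7*sin(3*z/7)/12


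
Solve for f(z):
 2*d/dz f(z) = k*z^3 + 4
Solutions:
 f(z) = C1 + k*z^4/8 + 2*z


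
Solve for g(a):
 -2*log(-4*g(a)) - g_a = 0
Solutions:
 Integral(1/(log(-_y) + 2*log(2)), (_y, g(a)))/2 = C1 - a


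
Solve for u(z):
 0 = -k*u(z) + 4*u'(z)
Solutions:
 u(z) = C1*exp(k*z/4)


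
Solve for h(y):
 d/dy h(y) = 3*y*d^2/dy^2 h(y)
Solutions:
 h(y) = C1 + C2*y^(4/3)


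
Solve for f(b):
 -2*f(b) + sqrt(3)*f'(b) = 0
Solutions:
 f(b) = C1*exp(2*sqrt(3)*b/3)


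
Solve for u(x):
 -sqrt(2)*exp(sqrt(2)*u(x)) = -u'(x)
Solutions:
 u(x) = sqrt(2)*(2*log(-1/(C1 + sqrt(2)*x)) - log(2))/4


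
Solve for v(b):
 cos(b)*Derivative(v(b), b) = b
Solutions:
 v(b) = C1 + Integral(b/cos(b), b)


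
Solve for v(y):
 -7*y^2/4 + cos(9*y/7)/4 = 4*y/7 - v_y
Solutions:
 v(y) = C1 + 7*y^3/12 + 2*y^2/7 - 7*sin(9*y/7)/36


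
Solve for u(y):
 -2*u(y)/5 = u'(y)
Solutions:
 u(y) = C1*exp(-2*y/5)


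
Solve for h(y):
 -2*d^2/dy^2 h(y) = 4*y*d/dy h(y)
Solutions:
 h(y) = C1 + C2*erf(y)


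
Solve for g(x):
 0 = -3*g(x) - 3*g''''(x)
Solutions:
 g(x) = (C1*sin(sqrt(2)*x/2) + C2*cos(sqrt(2)*x/2))*exp(-sqrt(2)*x/2) + (C3*sin(sqrt(2)*x/2) + C4*cos(sqrt(2)*x/2))*exp(sqrt(2)*x/2)


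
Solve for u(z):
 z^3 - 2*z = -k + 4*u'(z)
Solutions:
 u(z) = C1 + k*z/4 + z^4/16 - z^2/4


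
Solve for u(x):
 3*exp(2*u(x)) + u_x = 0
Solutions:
 u(x) = log(-sqrt(-1/(C1 - 3*x))) - log(2)/2
 u(x) = log(-1/(C1 - 3*x))/2 - log(2)/2


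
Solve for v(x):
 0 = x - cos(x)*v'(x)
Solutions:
 v(x) = C1 + Integral(x/cos(x), x)


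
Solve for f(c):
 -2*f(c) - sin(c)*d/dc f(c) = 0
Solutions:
 f(c) = C1*(cos(c) + 1)/(cos(c) - 1)


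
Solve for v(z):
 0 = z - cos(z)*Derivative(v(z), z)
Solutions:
 v(z) = C1 + Integral(z/cos(z), z)


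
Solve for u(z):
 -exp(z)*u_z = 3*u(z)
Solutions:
 u(z) = C1*exp(3*exp(-z))


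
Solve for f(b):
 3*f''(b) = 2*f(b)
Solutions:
 f(b) = C1*exp(-sqrt(6)*b/3) + C2*exp(sqrt(6)*b/3)


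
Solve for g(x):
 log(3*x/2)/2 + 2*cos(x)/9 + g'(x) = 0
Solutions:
 g(x) = C1 - x*log(x)/2 - x*log(3) + x/2 + x*log(6)/2 - 2*sin(x)/9


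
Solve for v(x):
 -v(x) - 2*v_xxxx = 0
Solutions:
 v(x) = (C1*sin(2^(1/4)*x/2) + C2*cos(2^(1/4)*x/2))*exp(-2^(1/4)*x/2) + (C3*sin(2^(1/4)*x/2) + C4*cos(2^(1/4)*x/2))*exp(2^(1/4)*x/2)


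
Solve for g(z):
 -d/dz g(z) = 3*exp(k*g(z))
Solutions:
 g(z) = Piecewise((log(1/(C1*k + 3*k*z))/k, Ne(k, 0)), (nan, True))
 g(z) = Piecewise((C1 - 3*z, Eq(k, 0)), (nan, True))


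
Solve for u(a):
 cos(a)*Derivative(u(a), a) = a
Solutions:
 u(a) = C1 + Integral(a/cos(a), a)


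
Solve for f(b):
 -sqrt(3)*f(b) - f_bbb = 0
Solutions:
 f(b) = C3*exp(-3^(1/6)*b) + (C1*sin(3^(2/3)*b/2) + C2*cos(3^(2/3)*b/2))*exp(3^(1/6)*b/2)


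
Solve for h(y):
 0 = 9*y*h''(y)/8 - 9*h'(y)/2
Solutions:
 h(y) = C1 + C2*y^5


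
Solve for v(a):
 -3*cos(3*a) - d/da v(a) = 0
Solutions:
 v(a) = C1 - sin(3*a)


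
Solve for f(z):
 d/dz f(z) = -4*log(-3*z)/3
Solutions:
 f(z) = C1 - 4*z*log(-z)/3 + 4*z*(1 - log(3))/3


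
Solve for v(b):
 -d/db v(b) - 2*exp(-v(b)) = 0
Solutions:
 v(b) = log(C1 - 2*b)


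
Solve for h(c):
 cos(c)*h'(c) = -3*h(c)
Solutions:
 h(c) = C1*(sin(c) - 1)^(3/2)/(sin(c) + 1)^(3/2)


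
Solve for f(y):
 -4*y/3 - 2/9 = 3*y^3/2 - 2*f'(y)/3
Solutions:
 f(y) = C1 + 9*y^4/16 + y^2 + y/3


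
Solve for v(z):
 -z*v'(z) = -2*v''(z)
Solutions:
 v(z) = C1 + C2*erfi(z/2)


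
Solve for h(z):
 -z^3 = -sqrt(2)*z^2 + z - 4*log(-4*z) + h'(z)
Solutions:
 h(z) = C1 - z^4/4 + sqrt(2)*z^3/3 - z^2/2 + 4*z*log(-z) + 4*z*(-1 + 2*log(2))


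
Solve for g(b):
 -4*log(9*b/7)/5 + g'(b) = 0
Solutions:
 g(b) = C1 + 4*b*log(b)/5 - 4*b*log(7)/5 - 4*b/5 + 8*b*log(3)/5


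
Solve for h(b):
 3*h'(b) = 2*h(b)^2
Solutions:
 h(b) = -3/(C1 + 2*b)


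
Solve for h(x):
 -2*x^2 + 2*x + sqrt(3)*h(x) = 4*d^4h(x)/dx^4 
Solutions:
 h(x) = C1*exp(-sqrt(2)*3^(1/8)*x/2) + C2*exp(sqrt(2)*3^(1/8)*x/2) + C3*sin(sqrt(2)*3^(1/8)*x/2) + C4*cos(sqrt(2)*3^(1/8)*x/2) + 2*sqrt(3)*x^2/3 - 2*sqrt(3)*x/3


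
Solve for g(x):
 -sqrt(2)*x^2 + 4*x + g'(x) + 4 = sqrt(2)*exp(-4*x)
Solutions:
 g(x) = C1 + sqrt(2)*x^3/3 - 2*x^2 - 4*x - sqrt(2)*exp(-4*x)/4


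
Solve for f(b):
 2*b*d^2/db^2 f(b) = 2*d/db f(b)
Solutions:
 f(b) = C1 + C2*b^2


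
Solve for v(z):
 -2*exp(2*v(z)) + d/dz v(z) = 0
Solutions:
 v(z) = log(-sqrt(-1/(C1 + 2*z))) - log(2)/2
 v(z) = log(-1/(C1 + 2*z))/2 - log(2)/2


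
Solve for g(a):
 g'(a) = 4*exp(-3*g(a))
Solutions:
 g(a) = log(C1 + 12*a)/3
 g(a) = log((-3^(1/3) - 3^(5/6)*I)*(C1 + 4*a)^(1/3)/2)
 g(a) = log((-3^(1/3) + 3^(5/6)*I)*(C1 + 4*a)^(1/3)/2)


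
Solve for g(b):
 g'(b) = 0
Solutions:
 g(b) = C1


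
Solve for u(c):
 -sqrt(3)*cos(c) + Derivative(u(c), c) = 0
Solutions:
 u(c) = C1 + sqrt(3)*sin(c)


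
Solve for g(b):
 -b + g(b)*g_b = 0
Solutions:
 g(b) = -sqrt(C1 + b^2)
 g(b) = sqrt(C1 + b^2)


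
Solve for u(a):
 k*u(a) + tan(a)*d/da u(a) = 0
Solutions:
 u(a) = C1*exp(-k*log(sin(a)))


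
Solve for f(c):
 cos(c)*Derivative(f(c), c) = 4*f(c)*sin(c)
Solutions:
 f(c) = C1/cos(c)^4


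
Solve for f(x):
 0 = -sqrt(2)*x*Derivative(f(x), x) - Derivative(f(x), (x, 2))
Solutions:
 f(x) = C1 + C2*erf(2^(3/4)*x/2)


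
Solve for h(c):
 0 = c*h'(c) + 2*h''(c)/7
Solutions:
 h(c) = C1 + C2*erf(sqrt(7)*c/2)


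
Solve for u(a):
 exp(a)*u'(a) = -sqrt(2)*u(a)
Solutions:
 u(a) = C1*exp(sqrt(2)*exp(-a))


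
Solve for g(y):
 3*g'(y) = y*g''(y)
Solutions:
 g(y) = C1 + C2*y^4


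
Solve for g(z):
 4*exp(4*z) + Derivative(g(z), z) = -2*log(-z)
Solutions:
 g(z) = C1 - 2*z*log(-z) + 2*z - exp(4*z)


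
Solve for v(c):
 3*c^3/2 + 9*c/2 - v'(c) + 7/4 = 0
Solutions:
 v(c) = C1 + 3*c^4/8 + 9*c^2/4 + 7*c/4


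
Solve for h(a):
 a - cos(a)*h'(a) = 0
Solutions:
 h(a) = C1 + Integral(a/cos(a), a)


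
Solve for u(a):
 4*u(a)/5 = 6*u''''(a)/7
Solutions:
 u(a) = C1*exp(-14^(1/4)*15^(3/4)*a/15) + C2*exp(14^(1/4)*15^(3/4)*a/15) + C3*sin(14^(1/4)*15^(3/4)*a/15) + C4*cos(14^(1/4)*15^(3/4)*a/15)


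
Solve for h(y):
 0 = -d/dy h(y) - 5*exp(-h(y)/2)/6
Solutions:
 h(y) = 2*log(C1 - 5*y/12)


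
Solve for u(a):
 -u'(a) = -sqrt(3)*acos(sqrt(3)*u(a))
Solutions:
 Integral(1/acos(sqrt(3)*_y), (_y, u(a))) = C1 + sqrt(3)*a


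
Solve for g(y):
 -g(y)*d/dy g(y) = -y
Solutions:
 g(y) = -sqrt(C1 + y^2)
 g(y) = sqrt(C1 + y^2)


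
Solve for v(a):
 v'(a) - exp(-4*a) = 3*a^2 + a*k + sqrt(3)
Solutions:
 v(a) = C1 + a^3 + a^2*k/2 + sqrt(3)*a - exp(-4*a)/4


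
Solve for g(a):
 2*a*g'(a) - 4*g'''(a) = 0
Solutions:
 g(a) = C1 + Integral(C2*airyai(2^(2/3)*a/2) + C3*airybi(2^(2/3)*a/2), a)


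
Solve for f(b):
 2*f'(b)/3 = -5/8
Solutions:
 f(b) = C1 - 15*b/16


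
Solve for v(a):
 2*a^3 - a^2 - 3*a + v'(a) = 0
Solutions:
 v(a) = C1 - a^4/2 + a^3/3 + 3*a^2/2


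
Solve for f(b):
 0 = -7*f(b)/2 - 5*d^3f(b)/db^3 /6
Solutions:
 f(b) = C3*exp(-21^(1/3)*5^(2/3)*b/5) + (C1*sin(3^(5/6)*5^(2/3)*7^(1/3)*b/10) + C2*cos(3^(5/6)*5^(2/3)*7^(1/3)*b/10))*exp(21^(1/3)*5^(2/3)*b/10)


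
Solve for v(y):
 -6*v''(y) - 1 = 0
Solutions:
 v(y) = C1 + C2*y - y^2/12


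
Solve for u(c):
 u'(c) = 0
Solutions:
 u(c) = C1


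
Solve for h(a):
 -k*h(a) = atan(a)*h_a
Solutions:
 h(a) = C1*exp(-k*Integral(1/atan(a), a))


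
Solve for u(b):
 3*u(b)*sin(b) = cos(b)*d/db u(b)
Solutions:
 u(b) = C1/cos(b)^3


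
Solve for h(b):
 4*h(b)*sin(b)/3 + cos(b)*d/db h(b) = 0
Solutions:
 h(b) = C1*cos(b)^(4/3)


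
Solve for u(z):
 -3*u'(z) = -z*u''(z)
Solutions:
 u(z) = C1 + C2*z^4


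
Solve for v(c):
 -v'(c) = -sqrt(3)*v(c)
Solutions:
 v(c) = C1*exp(sqrt(3)*c)


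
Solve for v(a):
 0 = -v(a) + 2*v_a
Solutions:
 v(a) = C1*exp(a/2)


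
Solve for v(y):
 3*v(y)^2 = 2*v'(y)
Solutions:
 v(y) = -2/(C1 + 3*y)


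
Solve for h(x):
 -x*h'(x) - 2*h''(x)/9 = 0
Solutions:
 h(x) = C1 + C2*erf(3*x/2)


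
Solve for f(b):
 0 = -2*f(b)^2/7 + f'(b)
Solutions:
 f(b) = -7/(C1 + 2*b)


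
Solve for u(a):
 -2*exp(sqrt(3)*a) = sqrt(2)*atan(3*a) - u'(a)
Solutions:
 u(a) = C1 + sqrt(2)*(a*atan(3*a) - log(9*a^2 + 1)/6) + 2*sqrt(3)*exp(sqrt(3)*a)/3


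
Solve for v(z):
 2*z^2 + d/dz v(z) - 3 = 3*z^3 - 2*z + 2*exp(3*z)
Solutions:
 v(z) = C1 + 3*z^4/4 - 2*z^3/3 - z^2 + 3*z + 2*exp(3*z)/3


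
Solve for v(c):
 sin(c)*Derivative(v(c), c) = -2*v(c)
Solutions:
 v(c) = C1*(cos(c) + 1)/(cos(c) - 1)


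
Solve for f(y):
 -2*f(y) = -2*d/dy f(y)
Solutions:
 f(y) = C1*exp(y)


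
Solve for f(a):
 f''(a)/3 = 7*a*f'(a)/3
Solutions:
 f(a) = C1 + C2*erfi(sqrt(14)*a/2)


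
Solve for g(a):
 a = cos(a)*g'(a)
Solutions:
 g(a) = C1 + Integral(a/cos(a), a)


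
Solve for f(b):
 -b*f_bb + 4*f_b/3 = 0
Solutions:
 f(b) = C1 + C2*b^(7/3)


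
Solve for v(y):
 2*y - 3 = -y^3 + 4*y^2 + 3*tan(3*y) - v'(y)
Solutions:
 v(y) = C1 - y^4/4 + 4*y^3/3 - y^2 + 3*y - log(cos(3*y))


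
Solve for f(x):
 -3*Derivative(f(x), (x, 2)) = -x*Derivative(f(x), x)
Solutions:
 f(x) = C1 + C2*erfi(sqrt(6)*x/6)


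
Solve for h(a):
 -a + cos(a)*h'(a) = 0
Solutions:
 h(a) = C1 + Integral(a/cos(a), a)


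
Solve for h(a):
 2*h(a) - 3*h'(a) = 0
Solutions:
 h(a) = C1*exp(2*a/3)


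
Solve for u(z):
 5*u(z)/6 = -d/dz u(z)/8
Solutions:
 u(z) = C1*exp(-20*z/3)


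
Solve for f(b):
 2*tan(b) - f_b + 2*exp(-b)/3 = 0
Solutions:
 f(b) = C1 + log(tan(b)^2 + 1) - 2*exp(-b)/3


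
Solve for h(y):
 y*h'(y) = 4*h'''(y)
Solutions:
 h(y) = C1 + Integral(C2*airyai(2^(1/3)*y/2) + C3*airybi(2^(1/3)*y/2), y)


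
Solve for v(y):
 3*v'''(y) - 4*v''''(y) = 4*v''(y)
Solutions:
 v(y) = C1 + C2*y + (C3*sin(sqrt(55)*y/8) + C4*cos(sqrt(55)*y/8))*exp(3*y/8)


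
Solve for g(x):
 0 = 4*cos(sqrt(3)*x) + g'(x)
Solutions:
 g(x) = C1 - 4*sqrt(3)*sin(sqrt(3)*x)/3


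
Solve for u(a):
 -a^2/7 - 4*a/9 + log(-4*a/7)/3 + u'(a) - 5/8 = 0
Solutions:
 u(a) = C1 + a^3/21 + 2*a^2/9 - a*log(-a)/3 + a*(-16*log(2) + 8*log(7) + 23)/24


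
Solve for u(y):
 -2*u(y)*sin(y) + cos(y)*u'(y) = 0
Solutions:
 u(y) = C1/cos(y)^2


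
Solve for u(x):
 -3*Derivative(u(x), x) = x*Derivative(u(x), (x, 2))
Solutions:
 u(x) = C1 + C2/x^2


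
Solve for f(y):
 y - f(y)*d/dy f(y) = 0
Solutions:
 f(y) = -sqrt(C1 + y^2)
 f(y) = sqrt(C1 + y^2)


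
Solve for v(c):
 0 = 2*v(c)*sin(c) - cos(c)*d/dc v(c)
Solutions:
 v(c) = C1/cos(c)^2


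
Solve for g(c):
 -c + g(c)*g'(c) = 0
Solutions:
 g(c) = -sqrt(C1 + c^2)
 g(c) = sqrt(C1 + c^2)


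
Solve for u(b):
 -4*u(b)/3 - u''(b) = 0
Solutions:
 u(b) = C1*sin(2*sqrt(3)*b/3) + C2*cos(2*sqrt(3)*b/3)


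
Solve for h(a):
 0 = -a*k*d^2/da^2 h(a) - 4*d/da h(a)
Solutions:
 h(a) = C1 + a^(((re(k) - 4)*re(k) + im(k)^2)/(re(k)^2 + im(k)^2))*(C2*sin(4*log(a)*Abs(im(k))/(re(k)^2 + im(k)^2)) + C3*cos(4*log(a)*im(k)/(re(k)^2 + im(k)^2)))


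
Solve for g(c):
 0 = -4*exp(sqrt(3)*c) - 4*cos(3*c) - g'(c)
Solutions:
 g(c) = C1 - 4*sqrt(3)*exp(sqrt(3)*c)/3 - 4*sin(3*c)/3


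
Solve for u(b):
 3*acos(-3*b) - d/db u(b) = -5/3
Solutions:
 u(b) = C1 + 3*b*acos(-3*b) + 5*b/3 + sqrt(1 - 9*b^2)


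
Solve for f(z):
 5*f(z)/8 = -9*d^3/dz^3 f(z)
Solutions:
 f(z) = C3*exp(-15^(1/3)*z/6) + (C1*sin(3^(5/6)*5^(1/3)*z/12) + C2*cos(3^(5/6)*5^(1/3)*z/12))*exp(15^(1/3)*z/12)


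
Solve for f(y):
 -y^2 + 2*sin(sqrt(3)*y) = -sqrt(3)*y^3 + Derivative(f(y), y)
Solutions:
 f(y) = C1 + sqrt(3)*y^4/4 - y^3/3 - 2*sqrt(3)*cos(sqrt(3)*y)/3


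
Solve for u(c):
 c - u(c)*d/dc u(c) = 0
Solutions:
 u(c) = -sqrt(C1 + c^2)
 u(c) = sqrt(C1 + c^2)


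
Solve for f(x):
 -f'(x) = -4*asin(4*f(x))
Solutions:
 Integral(1/asin(4*_y), (_y, f(x))) = C1 + 4*x


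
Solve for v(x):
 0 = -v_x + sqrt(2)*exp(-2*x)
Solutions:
 v(x) = C1 - sqrt(2)*exp(-2*x)/2
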